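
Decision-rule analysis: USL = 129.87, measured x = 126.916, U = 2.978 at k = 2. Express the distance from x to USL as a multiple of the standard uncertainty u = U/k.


u = U / k = 2.978 / 2 = 1.489
margin = |USL - x| = |129.87 - 126.916| = 2.954
z = margin / u = 2.954 / 1.489
z = 1.9839

1.9839


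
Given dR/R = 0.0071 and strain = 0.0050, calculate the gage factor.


GF = (dR/R) / epsilon
= 0.0071 / 0.0050
= 1.4200

1.4200


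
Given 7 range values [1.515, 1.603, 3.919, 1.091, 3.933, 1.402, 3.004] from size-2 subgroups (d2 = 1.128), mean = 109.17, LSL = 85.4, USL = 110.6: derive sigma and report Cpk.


R_bar = (1.515 + 1.603 + 3.919 + 1.091 + 3.933 + 1.402 + 3.004) / 7 = 2.3524286
sigma = R_bar / d2 = 2.3524286 / 1.128 = 2.0854863
Cp = (USL - LSL)/(6*sigma) = (110.6 - 85.4)/(6*2.0854863) = 2.0139
Cpu = (110.6 - 109.17)/(3*2.0854863) = 0.2286
Cpl = (109.17 - 85.4)/(3*2.0854863) = 3.7993
Cpk = min(Cpu, Cpl) = 0.2286

0.2286


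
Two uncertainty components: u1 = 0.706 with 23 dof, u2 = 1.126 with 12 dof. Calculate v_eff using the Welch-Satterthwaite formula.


uc = sqrt(u1^2 + u2^2) = sqrt(0.706^2 + 1.126^2) = 1.3290267
v_eff = uc^4 / (u1^4/v1 + u2^4/v2)
= 1.3290267^4 / (0.706^4/23 + 1.126^4/12)
= 3.119858 / 0.1447608
v_eff = 21.5518

21.5518


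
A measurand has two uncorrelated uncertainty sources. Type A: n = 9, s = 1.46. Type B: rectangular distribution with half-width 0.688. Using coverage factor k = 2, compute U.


u_A = s / sqrt(n) = 1.46 / sqrt(9) = 0.48666667
u_B = half_width / sqrt(3) = 0.688 / sqrt(3) = 0.39721699
uc = sqrt(u_A^2 + u_B^2) = sqrt(0.48666667^2 + 0.39721699^2) = 0.62819247
U = k * uc = 2 * 0.62819247
U = 1.2564

1.2564


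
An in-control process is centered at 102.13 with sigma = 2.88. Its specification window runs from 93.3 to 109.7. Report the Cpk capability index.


Cpu = (USL - mean) / (3*sigma) = (109.7 - 102.13) / (3*2.88) = 0.8762
Cpl = (mean - LSL) / (3*sigma) = (102.13 - 93.3) / (3*2.88) = 1.0220
Cpk = min(Cpu, Cpl) = 0.8762

0.8762


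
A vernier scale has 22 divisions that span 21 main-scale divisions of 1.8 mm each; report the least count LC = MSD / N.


LC = MSD / n_div
= 1.8 / 22
= 0.0818

0.0818


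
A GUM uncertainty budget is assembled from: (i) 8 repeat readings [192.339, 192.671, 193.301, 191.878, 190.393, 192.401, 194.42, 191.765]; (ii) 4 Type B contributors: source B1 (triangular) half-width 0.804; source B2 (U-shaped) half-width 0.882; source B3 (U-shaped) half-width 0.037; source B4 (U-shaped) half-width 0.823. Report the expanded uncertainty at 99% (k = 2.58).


mean = (192.339 + 192.671 + 193.301 + 191.878 + 190.393 + 192.401 + 194.42 + 191.765) / 8 = 192.396
s = sqrt(sum((x - mean)^2)/(n-1)) = 1.1755238
u_A = s / sqrt(n) = 1.1755238 / sqrt(8) = 0.41561043
u_B1 = 0.804 / sqrt(6) = 0.32823163
u_B2 = 0.882 / sqrt(2) = 0.62366818
u_B3 = 0.037 / sqrt(2) = 0.026162951
u_B4 = 0.823 / sqrt(2) = 0.58194888
uc = sqrt(0.41561043^2 + 0.32823163^2 + 0.62366818^2 + 0.026162951^2 + 0.58194888^2) = 1.0043799
U = k * uc = 2.58 * 1.0043799
U = 2.5913

2.5913


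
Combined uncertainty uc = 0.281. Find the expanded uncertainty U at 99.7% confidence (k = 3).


U = k * uc
U = 3 * 0.281
U = 0.8430

0.8430


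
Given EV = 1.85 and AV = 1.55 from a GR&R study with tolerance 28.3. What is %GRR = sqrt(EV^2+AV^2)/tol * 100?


GRR = sqrt(EV^2 + AV^2) = sqrt(1.85^2 + 1.55^2) = 2.4135037
%GRR = GRR / tol * 100 = 2.4135037 / 28.3 * 100
%GRR = 8.5283

8.5283


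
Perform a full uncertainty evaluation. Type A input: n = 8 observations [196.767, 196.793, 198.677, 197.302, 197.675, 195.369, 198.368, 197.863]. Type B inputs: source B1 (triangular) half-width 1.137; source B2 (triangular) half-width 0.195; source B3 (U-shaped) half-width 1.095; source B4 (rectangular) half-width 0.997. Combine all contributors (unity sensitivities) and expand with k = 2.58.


mean = (196.767 + 196.793 + 198.677 + 197.302 + 197.675 + 195.369 + 198.368 + 197.863) / 8 = 197.35175
s = sqrt(sum((x - mean)^2)/(n-1)) = 1.0517214
u_A = s / sqrt(n) = 1.0517214 / sqrt(8) = 0.37183967
u_B1 = 1.137 / sqrt(6) = 0.46417831
u_B2 = 0.195 / sqrt(6) = 0.079608417
u_B3 = 1.095 / sqrt(2) = 0.77428193
u_B4 = 0.997 / sqrt(3) = 0.57561822
uc = sqrt(0.37183967^2 + 0.46417831^2 + 0.079608417^2 + 0.77428193^2 + 0.57561822^2) = 1.1361833
U = k * uc = 2.58 * 1.1361833
U = 2.9314

2.9314


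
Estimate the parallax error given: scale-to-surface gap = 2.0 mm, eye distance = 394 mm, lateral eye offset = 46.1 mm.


error = h * offset / d
= 2.0 * 46.1 / 394
= 0.2340

0.2340


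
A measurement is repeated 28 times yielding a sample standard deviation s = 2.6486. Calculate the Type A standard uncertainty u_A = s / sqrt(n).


u_A = s / sqrt(n)
u_A = 2.6486 / sqrt(28)
u_A = 2.6486 / 5.2915026
u_A = 0.5005

0.5005


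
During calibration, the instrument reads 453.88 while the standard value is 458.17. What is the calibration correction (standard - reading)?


Correction = standard - reading
= 458.17 - 453.88
= 4.2900

4.2900


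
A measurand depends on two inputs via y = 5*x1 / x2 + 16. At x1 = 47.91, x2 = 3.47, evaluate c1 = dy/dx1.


y = 5*x1 / x2 + 16
dy/dx1 = 5/x2
Evaluate at x2 = 3.47: c1 = 5 / 3.47
c1 = 1.4409

1.4409


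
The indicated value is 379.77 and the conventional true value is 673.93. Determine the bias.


Systematic error = measured - true
= 379.77 - 673.93
= -294.1600

-294.1600


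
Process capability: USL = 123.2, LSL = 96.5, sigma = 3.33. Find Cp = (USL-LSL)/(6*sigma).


Cp = (USL - LSL) / (6 * sigma)
= (123.2 - 96.5) / (6 * 3.33)
= 26.7000 / 19.9800
= 1.3363

1.3363


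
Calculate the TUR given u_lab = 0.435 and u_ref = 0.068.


TUR = u_lab / u_ref
= 0.435 / 0.068
= 6.3971

6.3971


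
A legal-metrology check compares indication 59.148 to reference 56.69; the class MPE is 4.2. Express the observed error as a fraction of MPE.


e = indication - reference = 59.148 - 56.69 = 2.4580
|e| = 2.4580
ratio = |e| / MPE = 2.4580 / 4.2
ratio = 0.5852

0.5852


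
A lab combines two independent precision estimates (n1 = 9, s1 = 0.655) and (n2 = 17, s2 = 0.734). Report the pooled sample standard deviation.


s_p = sqrt(((n1-1)*s1^2 + (n2-1)*s2^2) / (n1+n2-2))
numerator = (9-1)*0.655^2 + (17-1)*0.734^2 = 3.4322 + 8.620096 = 12.052296
denominator = 9 + 17 - 2 = 24
s_p^2 = 12.052296 / 24 = 0.502179
s_p = sqrt(0.502179) = 0.7086

0.7086


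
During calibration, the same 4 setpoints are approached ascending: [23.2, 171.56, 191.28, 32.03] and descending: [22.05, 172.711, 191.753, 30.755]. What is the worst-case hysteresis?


|23.2 - 22.05| = 1.1500
|171.56 - 172.711| = 1.1510
|191.28 - 191.753| = 0.4730
|32.03 - 30.755| = 1.2750
hysteresis = max(diffs) = 1.2750

1.2750


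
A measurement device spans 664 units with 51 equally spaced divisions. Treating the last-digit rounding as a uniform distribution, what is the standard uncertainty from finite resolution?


resolution = range / divisions
resolution = 664 / 51 = 13.019608
u_res = resolution / (2*sqrt(3))
u_res = 13.019608 / 3.4641016
u_res = 3.7584

3.7584


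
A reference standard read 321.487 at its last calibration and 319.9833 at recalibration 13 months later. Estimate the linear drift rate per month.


rate = (v2 - v1) / months
= (319.9833 - 321.487) / 13
= -1.5037 / 13
= -0.1157

-0.1157


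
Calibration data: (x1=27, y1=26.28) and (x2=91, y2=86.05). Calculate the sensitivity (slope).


slope = (y2 - y1) / (x2 - x1)
= (86.05 - 26.28) / (91 - 27)
= 59.7700 / 64
= 0.9339

0.9339


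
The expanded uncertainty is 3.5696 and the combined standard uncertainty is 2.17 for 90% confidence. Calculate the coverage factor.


k = U / uc
k = 3.5696 / 2.17
k = 1.645

1.645


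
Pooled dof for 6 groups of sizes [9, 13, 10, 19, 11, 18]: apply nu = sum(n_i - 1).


nu = sum_i (n_i - 1)
nu = ((9 - 1) + (13 - 1) + (10 - 1) + (19 - 1) + (11 - 1) + (18 - 1))
nu = 8 + 12 + 9 + 18 + 10 + 17
nu = 74

74


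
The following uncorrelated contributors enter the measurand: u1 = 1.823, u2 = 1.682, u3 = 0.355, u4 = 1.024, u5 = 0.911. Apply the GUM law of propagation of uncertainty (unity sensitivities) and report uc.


uc = sqrt(1.823^2 + 1.682^2 + 0.355^2 + 1.024^2 + 0.911^2)
uc = sqrt(8.156975)
uc = 2.8560

2.8560


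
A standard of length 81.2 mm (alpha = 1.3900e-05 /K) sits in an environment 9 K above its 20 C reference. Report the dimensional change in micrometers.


dL = L * alpha * dT
= 81.2 * 1.3900e-05 * 9
= 0.0101581 mm
dL_um = 0.0101581 * 1000 = 10.1581 um

10.1581


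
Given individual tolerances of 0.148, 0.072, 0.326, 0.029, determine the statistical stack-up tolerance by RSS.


RSS = sqrt(0.148^2 + 0.072^2 + 0.326^2 + 0.029^2)
= sqrt(0.134205)
= 0.3663

0.3663


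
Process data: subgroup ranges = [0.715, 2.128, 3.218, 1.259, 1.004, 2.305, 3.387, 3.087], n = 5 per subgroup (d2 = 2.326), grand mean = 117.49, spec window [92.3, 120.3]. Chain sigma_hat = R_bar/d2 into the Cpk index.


R_bar = (0.715 + 2.128 + 3.218 + 1.259 + 1.004 + 2.305 + 3.387 + 3.087) / 8 = 2.137875
sigma = R_bar / d2 = 2.137875 / 2.326 = 0.91912081
Cp = (USL - LSL)/(6*sigma) = (120.3 - 92.3)/(6*0.91912081) = 5.0773
Cpu = (120.3 - 117.49)/(3*0.91912081) = 1.0191
Cpl = (117.49 - 92.3)/(3*0.91912081) = 9.1355
Cpk = min(Cpu, Cpl) = 1.0191

1.0191


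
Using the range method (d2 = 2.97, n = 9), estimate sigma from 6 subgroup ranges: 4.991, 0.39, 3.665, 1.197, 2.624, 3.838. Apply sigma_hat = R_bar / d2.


R_bar = (4.991 + 0.39 + 3.665 + 1.197 + 2.624 + 3.838) / 6
R_bar = 16.705 / 6 = 2.7841667
sigma_hat = R_bar / d2 = 2.7841667 / 2.97 = 0.9374

0.9374


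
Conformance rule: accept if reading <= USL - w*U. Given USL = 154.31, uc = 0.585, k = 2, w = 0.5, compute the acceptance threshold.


U = k * uc = 2 * 0.585 = 1.17
guard band g = w * U = 0.5 * 1.17 = 0.585
AL = USL - g = 154.31 - 0.585
AL = 153.7250

153.7250


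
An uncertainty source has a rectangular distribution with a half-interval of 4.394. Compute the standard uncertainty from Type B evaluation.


u_B = half_width / sqrt(3)
u_B = 4.394 / 1.7320508
u_B = 2.5369

2.5369


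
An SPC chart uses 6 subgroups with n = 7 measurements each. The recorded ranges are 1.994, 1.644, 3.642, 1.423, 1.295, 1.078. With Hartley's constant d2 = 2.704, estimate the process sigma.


R_bar = (1.994 + 1.644 + 3.642 + 1.423 + 1.295 + 1.078) / 6
R_bar = 11.076 / 6 = 1.846
sigma_hat = R_bar / d2 = 1.846 / 2.704 = 0.6827

0.6827


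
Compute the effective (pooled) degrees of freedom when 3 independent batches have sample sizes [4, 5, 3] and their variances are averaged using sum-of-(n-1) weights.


nu = sum_i (n_i - 1)
nu = ((4 - 1) + (5 - 1) + (3 - 1))
nu = 3 + 4 + 2
nu = 9

9


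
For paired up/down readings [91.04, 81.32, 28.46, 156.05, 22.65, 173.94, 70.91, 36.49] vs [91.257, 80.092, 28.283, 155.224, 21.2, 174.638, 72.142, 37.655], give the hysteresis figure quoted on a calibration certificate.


|91.04 - 91.257| = 0.2170
|81.32 - 80.092| = 1.2280
|28.46 - 28.283| = 0.1770
|156.05 - 155.224| = 0.8260
|22.65 - 21.2| = 1.4500
|173.94 - 174.638| = 0.6980
|70.91 - 72.142| = 1.2320
|36.49 - 37.655| = 1.1650
hysteresis = max(diffs) = 1.4500

1.4500


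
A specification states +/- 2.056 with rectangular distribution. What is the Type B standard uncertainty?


u_B = half_width / sqrt(3)
u_B = 2.056 / 1.7320508
u_B = 1.1870

1.1870


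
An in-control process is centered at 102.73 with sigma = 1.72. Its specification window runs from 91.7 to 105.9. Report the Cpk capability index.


Cpu = (USL - mean) / (3*sigma) = (105.9 - 102.73) / (3*1.72) = 0.6143
Cpl = (mean - LSL) / (3*sigma) = (102.73 - 91.7) / (3*1.72) = 2.1376
Cpk = min(Cpu, Cpl) = 0.6143

0.6143


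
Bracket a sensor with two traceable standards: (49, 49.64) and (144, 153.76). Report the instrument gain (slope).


slope = (y2 - y1) / (x2 - x1)
= (153.76 - 49.64) / (144 - 49)
= 104.1200 / 95
= 1.0960

1.0960


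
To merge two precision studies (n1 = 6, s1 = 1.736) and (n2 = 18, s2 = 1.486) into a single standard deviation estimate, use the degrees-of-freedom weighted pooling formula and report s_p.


s_p = sqrt(((n1-1)*s1^2 + (n2-1)*s2^2) / (n1+n2-2))
numerator = (6-1)*1.736^2 + (18-1)*1.486^2 = 15.06848 + 37.539332 = 52.607812
denominator = 6 + 18 - 2 = 22
s_p^2 = 52.607812 / 22 = 2.3912642
s_p = sqrt(2.3912642) = 1.5464

1.5464


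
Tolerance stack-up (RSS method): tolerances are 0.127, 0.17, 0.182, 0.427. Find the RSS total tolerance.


RSS = sqrt(0.127^2 + 0.17^2 + 0.182^2 + 0.427^2)
= sqrt(0.260482)
= 0.5104

0.5104


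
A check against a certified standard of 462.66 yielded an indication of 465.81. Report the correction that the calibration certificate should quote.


Correction = standard - reading
= 462.66 - 465.81
= -3.1500

-3.1500


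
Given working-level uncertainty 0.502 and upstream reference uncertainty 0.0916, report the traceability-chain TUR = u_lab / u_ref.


TUR = u_lab / u_ref
= 0.502 / 0.0916
= 5.4803

5.4803


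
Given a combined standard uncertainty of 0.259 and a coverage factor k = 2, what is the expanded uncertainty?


U = k * uc
U = 2 * 0.259
U = 0.5180

0.5180


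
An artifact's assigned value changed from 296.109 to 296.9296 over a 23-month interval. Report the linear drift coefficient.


rate = (v2 - v1) / months
= (296.9296 - 296.109) / 23
= 0.8206 / 23
= 0.0357

0.0357


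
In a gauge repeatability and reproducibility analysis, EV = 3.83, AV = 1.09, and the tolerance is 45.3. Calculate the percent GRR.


GRR = sqrt(EV^2 + AV^2) = sqrt(3.83^2 + 1.09^2) = 3.9820849
%GRR = GRR / tol * 100 = 3.9820849 / 45.3 * 100
%GRR = 8.7905

8.7905


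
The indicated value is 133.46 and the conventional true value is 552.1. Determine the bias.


Systematic error = measured - true
= 133.46 - 552.1
= -418.6400

-418.6400


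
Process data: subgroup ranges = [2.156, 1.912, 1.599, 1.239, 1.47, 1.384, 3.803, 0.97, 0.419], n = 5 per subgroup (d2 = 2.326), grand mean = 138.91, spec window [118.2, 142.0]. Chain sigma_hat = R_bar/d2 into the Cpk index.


R_bar = (2.156 + 1.912 + 1.599 + 1.239 + 1.47 + 1.384 + 3.803 + 0.97 + 0.419) / 9 = 1.6613333
sigma = R_bar / d2 = 1.6613333 / 2.326 = 0.71424475
Cp = (USL - LSL)/(6*sigma) = (142.0 - 118.2)/(6*0.71424475) = 5.5537
Cpu = (142.0 - 138.91)/(3*0.71424475) = 1.4421
Cpl = (138.91 - 118.2)/(3*0.71424475) = 9.6652
Cpk = min(Cpu, Cpl) = 1.4421

1.4421


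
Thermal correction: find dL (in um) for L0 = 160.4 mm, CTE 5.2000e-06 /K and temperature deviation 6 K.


dL = L * alpha * dT
= 160.4 * 5.2000e-06 * 6
= 0.0050045 mm
dL_um = 0.0050045 * 1000 = 5.0045 um

5.0045


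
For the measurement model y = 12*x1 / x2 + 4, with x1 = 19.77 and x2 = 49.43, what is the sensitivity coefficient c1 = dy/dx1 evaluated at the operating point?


y = 12*x1 / x2 + 4
dy/dx1 = 12/x2
Evaluate at x2 = 49.43: c1 = 12 / 49.43
c1 = 0.2428

0.2428


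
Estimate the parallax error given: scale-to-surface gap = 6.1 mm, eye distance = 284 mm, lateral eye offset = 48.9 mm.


error = h * offset / d
= 6.1 * 48.9 / 284
= 1.0503

1.0503


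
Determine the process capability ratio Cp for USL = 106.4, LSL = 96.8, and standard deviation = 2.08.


Cp = (USL - LSL) / (6 * sigma)
= (106.4 - 96.8) / (6 * 2.08)
= 9.6000 / 12.4800
= 0.7692

0.7692


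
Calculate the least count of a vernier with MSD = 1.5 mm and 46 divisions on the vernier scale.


LC = MSD / n_div
= 1.5 / 46
= 0.0326

0.0326


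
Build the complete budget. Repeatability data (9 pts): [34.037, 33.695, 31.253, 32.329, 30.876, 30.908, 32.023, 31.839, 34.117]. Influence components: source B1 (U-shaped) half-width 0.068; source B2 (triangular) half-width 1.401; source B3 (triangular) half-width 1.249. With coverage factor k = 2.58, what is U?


mean = (34.037 + 33.695 + 31.253 + 32.329 + 30.876 + 30.908 + 32.023 + 31.839 + 34.117) / 9 = 32.34188889
s = sqrt(sum((x - mean)^2)/(n-1)) = 1.3038707
u_A = s / sqrt(n) = 1.3038707 / sqrt(9) = 0.43462357
u_B1 = 0.068 / sqrt(2) = 0.048083261
u_B2 = 1.401 / sqrt(6) = 0.57195585
u_B3 = 1.249 / sqrt(6) = 0.50990211
uc = sqrt(0.43462357^2 + 0.048083261^2 + 0.57195585^2 + 0.50990211^2) = 0.88223767
U = k * uc = 2.58 * 0.88223767
U = 2.2762

2.2762


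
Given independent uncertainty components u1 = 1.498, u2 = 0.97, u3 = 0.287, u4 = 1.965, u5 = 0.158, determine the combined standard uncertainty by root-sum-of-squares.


uc = sqrt(1.498^2 + 0.97^2 + 0.287^2 + 1.965^2 + 0.158^2)
uc = sqrt(7.153462)
uc = 2.6746

2.6746


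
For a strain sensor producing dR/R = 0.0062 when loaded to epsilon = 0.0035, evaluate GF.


GF = (dR/R) / epsilon
= 0.0062 / 0.0035
= 1.7714

1.7714


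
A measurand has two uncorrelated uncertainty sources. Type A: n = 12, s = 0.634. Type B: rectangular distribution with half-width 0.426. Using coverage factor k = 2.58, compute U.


u_A = s / sqrt(n) = 0.634 / sqrt(12) = 0.18302004
u_B = half_width / sqrt(3) = 0.426 / sqrt(3) = 0.24595121
uc = sqrt(u_A^2 + u_B^2) = sqrt(0.18302004^2 + 0.24595121^2) = 0.30657517
U = k * uc = 2.58 * 0.30657517
U = 0.7910

0.7910


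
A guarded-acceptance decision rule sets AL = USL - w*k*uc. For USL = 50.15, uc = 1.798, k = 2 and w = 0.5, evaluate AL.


U = k * uc = 2 * 1.798 = 3.596
guard band g = w * U = 0.5 * 3.596 = 1.798
AL = USL - g = 50.15 - 1.798
AL = 48.3520

48.3520


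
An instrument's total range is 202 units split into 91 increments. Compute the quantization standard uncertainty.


resolution = range / divisions
resolution = 202 / 91 = 2.2197802
u_res = resolution / (2*sqrt(3))
u_res = 2.2197802 / 3.4641016
u_res = 0.6408

0.6408


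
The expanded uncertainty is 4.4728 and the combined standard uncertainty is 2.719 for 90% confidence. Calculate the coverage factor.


k = U / uc
k = 4.4728 / 2.719
k = 1.645

1.645


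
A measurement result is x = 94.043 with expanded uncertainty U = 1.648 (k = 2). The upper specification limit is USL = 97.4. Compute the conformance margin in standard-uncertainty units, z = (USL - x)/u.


u = U / k = 1.648 / 2 = 0.824
margin = |USL - x| = |97.4 - 94.043| = 3.357
z = margin / u = 3.357 / 0.824
z = 4.0740

4.0740


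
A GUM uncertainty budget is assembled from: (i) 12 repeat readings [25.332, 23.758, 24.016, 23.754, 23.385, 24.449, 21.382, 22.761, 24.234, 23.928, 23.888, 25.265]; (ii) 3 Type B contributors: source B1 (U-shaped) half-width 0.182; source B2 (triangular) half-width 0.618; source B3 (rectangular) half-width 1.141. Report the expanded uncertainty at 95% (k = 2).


mean = (25.332 + 23.758 + 24.016 + 23.754 + 23.385 + 24.449 + 21.382 + 22.761 + 24.234 + 23.928 + 23.888 + 25.265) / 12 = 23.846
s = sqrt(sum((x - mean)^2)/(n-1)) = 1.0553133
u_A = s / sqrt(n) = 1.0553133 / sqrt(12) = 0.30464271
u_B1 = 0.182 / sqrt(2) = 0.12869343
u_B2 = 0.618 / sqrt(6) = 0.25229744
u_B3 = 1.141 / sqrt(3) = 0.65875666
uc = sqrt(0.30464271^2 + 0.12869343^2 + 0.25229744^2 + 0.65875666^2) = 0.77909147
U = k * uc = 2 * 0.77909147
U = 1.5582

1.5582


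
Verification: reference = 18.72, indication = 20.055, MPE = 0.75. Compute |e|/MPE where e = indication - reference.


e = indication - reference = 20.055 - 18.72 = 1.3350
|e| = 1.3350
ratio = |e| / MPE = 1.3350 / 0.75
ratio = 1.7800

1.7800


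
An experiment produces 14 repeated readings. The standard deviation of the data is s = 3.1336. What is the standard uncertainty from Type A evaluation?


u_A = s / sqrt(n)
u_A = 3.1336 / sqrt(14)
u_A = 3.1336 / 3.7416574
u_A = 0.8375

0.8375


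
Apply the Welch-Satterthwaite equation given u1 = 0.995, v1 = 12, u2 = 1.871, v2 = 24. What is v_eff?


uc = sqrt(u1^2 + u2^2) = sqrt(0.995^2 + 1.871^2) = 2.1191192
v_eff = uc^4 / (u1^4/v1 + u2^4/v2)
= 2.1191192^4 / (0.995^4/12 + 1.871^4/24)
= 20.166083 / 0.59228277
v_eff = 34.0481

34.0481


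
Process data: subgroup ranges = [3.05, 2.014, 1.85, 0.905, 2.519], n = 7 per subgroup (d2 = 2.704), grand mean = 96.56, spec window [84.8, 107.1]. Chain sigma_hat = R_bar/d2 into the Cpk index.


R_bar = (3.05 + 2.014 + 1.85 + 0.905 + 2.519) / 5 = 2.0676
sigma = R_bar / d2 = 2.0676 / 2.704 = 0.76464497
Cp = (USL - LSL)/(6*sigma) = (107.1 - 84.8)/(6*0.76464497) = 4.8606
Cpu = (107.1 - 96.56)/(3*0.76464497) = 4.5947
Cpl = (96.56 - 84.8)/(3*0.76464497) = 5.1266
Cpk = min(Cpu, Cpl) = 4.5947

4.5947


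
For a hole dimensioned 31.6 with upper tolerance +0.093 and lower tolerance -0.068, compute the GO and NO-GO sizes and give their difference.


GO = nominal - lower_tol (smallest hole = maximum material condition)
GO = 31.6 - 0.068 = 31.532
NO-GO = nominal + upper_tol (largest hole = least material condition)
NO-GO = 31.6 + 0.093 = 31.693
spread = NO-GO - GO = 31.693 - 31.532 = 0.1610

0.1610


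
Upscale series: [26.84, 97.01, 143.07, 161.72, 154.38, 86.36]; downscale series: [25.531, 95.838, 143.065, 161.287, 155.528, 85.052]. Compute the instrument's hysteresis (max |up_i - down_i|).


|26.84 - 25.531| = 1.3090
|97.01 - 95.838| = 1.1720
|143.07 - 143.065| = 0.0050
|161.72 - 161.287| = 0.4330
|154.38 - 155.528| = 1.1480
|86.36 - 85.052| = 1.3080
hysteresis = max(diffs) = 1.3090

1.3090


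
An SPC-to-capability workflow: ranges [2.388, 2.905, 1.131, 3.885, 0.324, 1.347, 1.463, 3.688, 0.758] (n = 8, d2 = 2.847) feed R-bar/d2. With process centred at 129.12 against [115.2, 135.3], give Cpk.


R_bar = (2.388 + 2.905 + 1.131 + 3.885 + 0.324 + 1.347 + 1.463 + 3.688 + 0.758) / 9 = 1.9876667
sigma = R_bar / d2 = 1.9876667 / 2.847 = 0.69816182
Cp = (USL - LSL)/(6*sigma) = (135.3 - 115.2)/(6*0.69816182) = 4.7983
Cpu = (135.3 - 129.12)/(3*0.69816182) = 2.9506
Cpl = (129.12 - 115.2)/(3*0.69816182) = 6.6460
Cpk = min(Cpu, Cpl) = 2.9506

2.9506


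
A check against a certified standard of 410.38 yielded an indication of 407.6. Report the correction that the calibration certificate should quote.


Correction = standard - reading
= 410.38 - 407.6
= 2.7800

2.7800


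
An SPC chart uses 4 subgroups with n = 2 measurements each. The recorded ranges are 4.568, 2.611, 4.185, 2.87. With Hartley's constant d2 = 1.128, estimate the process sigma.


R_bar = (4.568 + 2.611 + 4.185 + 2.87) / 4
R_bar = 14.234 / 4 = 3.5585
sigma_hat = R_bar / d2 = 3.5585 / 1.128 = 3.1547

3.1547


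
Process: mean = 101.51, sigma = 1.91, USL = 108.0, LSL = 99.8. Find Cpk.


Cpu = (USL - mean) / (3*sigma) = (108.0 - 101.51) / (3*1.91) = 1.1326
Cpl = (mean - LSL) / (3*sigma) = (101.51 - 99.8) / (3*1.91) = 0.2984
Cpk = min(Cpu, Cpl) = 0.2984

0.2984


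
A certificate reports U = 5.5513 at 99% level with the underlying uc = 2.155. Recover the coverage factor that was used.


k = U / uc
k = 5.5513 / 2.155
k = 2.576

2.576


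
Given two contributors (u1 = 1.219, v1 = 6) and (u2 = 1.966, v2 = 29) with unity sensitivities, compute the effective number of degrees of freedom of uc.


uc = sqrt(u1^2 + u2^2) = sqrt(1.219^2 + 1.966^2) = 2.3132481
v_eff = uc^4 / (u1^4/v1 + u2^4/v2)
= 2.3132481^4 / (1.219^4/6 + 1.966^4/29)
= 28.634451 / 0.88316614
v_eff = 32.4225

32.4225


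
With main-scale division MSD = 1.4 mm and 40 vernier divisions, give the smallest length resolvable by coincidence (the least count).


LC = MSD / n_div
= 1.4 / 40
= 0.0350

0.0350


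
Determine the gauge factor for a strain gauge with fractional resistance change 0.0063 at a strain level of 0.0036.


GF = (dR/R) / epsilon
= 0.0063 / 0.0036
= 1.7500

1.7500


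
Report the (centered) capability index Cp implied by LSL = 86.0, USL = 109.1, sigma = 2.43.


Cp = (USL - LSL) / (6 * sigma)
= (109.1 - 86.0) / (6 * 2.43)
= 23.1000 / 14.5800
= 1.5844

1.5844


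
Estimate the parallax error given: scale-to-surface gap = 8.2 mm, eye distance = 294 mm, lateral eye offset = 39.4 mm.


error = h * offset / d
= 8.2 * 39.4 / 294
= 1.0989

1.0989


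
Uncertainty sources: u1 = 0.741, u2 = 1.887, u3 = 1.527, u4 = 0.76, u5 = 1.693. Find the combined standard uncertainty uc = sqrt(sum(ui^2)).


uc = sqrt(0.741^2 + 1.887^2 + 1.527^2 + 0.76^2 + 1.693^2)
uc = sqrt(9.885428)
uc = 3.1441

3.1441


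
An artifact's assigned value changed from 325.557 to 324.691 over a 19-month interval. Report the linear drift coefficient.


rate = (v2 - v1) / months
= (324.691 - 325.557) / 19
= -0.8660 / 19
= -0.0456

-0.0456


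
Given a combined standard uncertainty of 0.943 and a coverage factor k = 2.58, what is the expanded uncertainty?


U = k * uc
U = 2.58 * 0.943
U = 2.4329

2.4329


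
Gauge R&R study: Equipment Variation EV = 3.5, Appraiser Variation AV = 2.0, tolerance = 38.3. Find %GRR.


GRR = sqrt(EV^2 + AV^2) = sqrt(3.5^2 + 2.0^2) = 4.0311289
%GRR = GRR / tol * 100 = 4.0311289 / 38.3 * 100
%GRR = 10.5251

10.5251


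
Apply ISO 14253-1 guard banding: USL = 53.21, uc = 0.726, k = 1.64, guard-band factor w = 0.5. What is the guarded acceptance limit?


U = k * uc = 1.64 * 0.726 = 1.19064
guard band g = w * U = 0.5 * 1.19064 = 0.59532
AL = USL - g = 53.21 - 0.59532
AL = 52.6147

52.6147


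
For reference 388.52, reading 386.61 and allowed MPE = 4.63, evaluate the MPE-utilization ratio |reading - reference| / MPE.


e = indication - reference = 386.61 - 388.52 = -1.9100
|e| = 1.9100
ratio = |e| / MPE = 1.9100 / 4.63
ratio = 0.4125

0.4125


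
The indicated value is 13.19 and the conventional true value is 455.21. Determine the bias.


Systematic error = measured - true
= 13.19 - 455.21
= -442.0200

-442.0200


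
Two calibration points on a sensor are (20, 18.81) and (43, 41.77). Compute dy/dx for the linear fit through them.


slope = (y2 - y1) / (x2 - x1)
= (41.77 - 18.81) / (43 - 20)
= 22.9600 / 23
= 0.9983

0.9983


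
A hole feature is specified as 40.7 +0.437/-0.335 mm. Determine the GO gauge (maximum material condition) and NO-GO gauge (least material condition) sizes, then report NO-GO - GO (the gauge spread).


GO = nominal - lower_tol (smallest hole = maximum material condition)
GO = 40.7 - 0.335 = 40.365
NO-GO = nominal + upper_tol (largest hole = least material condition)
NO-GO = 40.7 + 0.437 = 41.137
spread = NO-GO - GO = 41.137 - 40.365 = 0.7720

0.7720


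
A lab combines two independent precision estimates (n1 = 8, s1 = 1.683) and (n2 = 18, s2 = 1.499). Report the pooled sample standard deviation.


s_p = sqrt(((n1-1)*s1^2 + (n2-1)*s2^2) / (n1+n2-2))
numerator = (8-1)*1.683^2 + (18-1)*1.499^2 = 19.827423 + 38.199017 = 58.02644
denominator = 8 + 18 - 2 = 24
s_p^2 = 58.02644 / 24 = 2.4177683
s_p = sqrt(2.4177683) = 1.5549

1.5549


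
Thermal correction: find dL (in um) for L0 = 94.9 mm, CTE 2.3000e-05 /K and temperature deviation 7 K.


dL = L * alpha * dT
= 94.9 * 2.3000e-05 * 7
= 0.0152789 mm
dL_um = 0.0152789 * 1000 = 15.2789 um

15.2789


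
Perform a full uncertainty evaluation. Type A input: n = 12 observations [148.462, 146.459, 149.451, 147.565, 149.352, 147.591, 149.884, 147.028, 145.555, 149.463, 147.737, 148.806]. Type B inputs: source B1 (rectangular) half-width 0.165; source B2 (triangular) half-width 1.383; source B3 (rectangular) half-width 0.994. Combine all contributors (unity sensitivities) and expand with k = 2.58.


mean = (148.462 + 146.459 + 149.451 + 147.565 + 149.352 + 147.591 + 149.884 + 147.028 + 145.555 + 149.463 + 147.737 + 148.806) / 12 = 148.11275
s = sqrt(sum((x - mean)^2)/(n-1)) = 1.3503139
u_A = s / sqrt(n) = 1.3503139 / sqrt(12) = 0.38980205
u_B1 = 0.165 / sqrt(3) = 0.095262794
u_B2 = 1.383 / sqrt(6) = 0.56460739
u_B3 = 0.994 / sqrt(3) = 0.57388617
uc = sqrt(0.38980205^2 + 0.095262794^2 + 0.56460739^2 + 0.57388617^2) = 0.89952625
U = k * uc = 2.58 * 0.89952625
U = 2.3208

2.3208


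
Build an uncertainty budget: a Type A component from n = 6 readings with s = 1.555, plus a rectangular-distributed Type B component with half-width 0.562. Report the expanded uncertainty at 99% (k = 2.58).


u_A = s / sqrt(n) = 1.555 / sqrt(6) = 0.63482609
u_B = half_width / sqrt(3) = 0.562 / sqrt(3) = 0.32447085
uc = sqrt(u_A^2 + u_B^2) = sqrt(0.63482609^2 + 0.32447085^2) = 0.71294144
U = k * uc = 2.58 * 0.71294144
U = 1.8394

1.8394


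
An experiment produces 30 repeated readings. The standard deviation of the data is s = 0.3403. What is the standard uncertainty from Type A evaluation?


u_A = s / sqrt(n)
u_A = 0.3403 / sqrt(30)
u_A = 0.3403 / 5.4772256
u_A = 0.0621

0.0621


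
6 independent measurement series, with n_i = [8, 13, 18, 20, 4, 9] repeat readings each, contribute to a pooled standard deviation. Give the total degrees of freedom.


nu = sum_i (n_i - 1)
nu = ((8 - 1) + (13 - 1) + (18 - 1) + (20 - 1) + (4 - 1) + (9 - 1))
nu = 7 + 12 + 17 + 19 + 3 + 8
nu = 66

66


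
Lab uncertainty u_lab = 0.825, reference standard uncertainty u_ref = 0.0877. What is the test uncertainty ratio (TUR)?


TUR = u_lab / u_ref
= 0.825 / 0.0877
= 9.4071

9.4071


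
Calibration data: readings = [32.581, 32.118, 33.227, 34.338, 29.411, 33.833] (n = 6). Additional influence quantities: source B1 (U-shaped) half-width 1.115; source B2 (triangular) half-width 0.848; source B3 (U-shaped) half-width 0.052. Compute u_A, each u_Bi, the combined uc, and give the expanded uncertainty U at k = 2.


mean = (32.581 + 32.118 + 33.227 + 34.338 + 29.411 + 33.833) / 6 = 32.58466667
s = sqrt(sum((x - mean)^2)/(n-1)) = 1.7512885
u_A = s / sqrt(n) = 1.7512885 / sqrt(6) = 0.71496054
u_B1 = 1.115 / sqrt(2) = 0.78842406
u_B2 = 0.848 / sqrt(6) = 0.34619455
u_B3 = 0.052 / sqrt(2) = 0.036769553
uc = sqrt(0.71496054^2 + 0.78842406^2 + 0.34619455^2 + 0.036769553^2) = 1.1198142
U = k * uc = 2 * 1.1198142
U = 2.2396

2.2396


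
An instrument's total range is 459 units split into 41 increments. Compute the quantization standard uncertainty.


resolution = range / divisions
resolution = 459 / 41 = 11.195122
u_res = resolution / (2*sqrt(3))
u_res = 11.195122 / 3.4641016
u_res = 3.2318

3.2318


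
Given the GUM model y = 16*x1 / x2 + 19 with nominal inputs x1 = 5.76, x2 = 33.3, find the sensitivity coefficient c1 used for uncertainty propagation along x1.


y = 16*x1 / x2 + 19
dy/dx1 = 16/x2
Evaluate at x2 = 33.3: c1 = 16 / 33.3
c1 = 0.4805

0.4805


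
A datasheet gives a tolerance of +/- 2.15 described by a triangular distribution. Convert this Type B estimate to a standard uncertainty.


u_B = half_width / sqrt(6)
u_B = 2.15 / 2.4494897
u_B = 0.8777

0.8777


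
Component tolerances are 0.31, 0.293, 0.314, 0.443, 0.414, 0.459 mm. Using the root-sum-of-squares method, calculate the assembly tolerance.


RSS = sqrt(0.31^2 + 0.293^2 + 0.314^2 + 0.443^2 + 0.414^2 + 0.459^2)
= sqrt(0.858871)
= 0.9268

0.9268


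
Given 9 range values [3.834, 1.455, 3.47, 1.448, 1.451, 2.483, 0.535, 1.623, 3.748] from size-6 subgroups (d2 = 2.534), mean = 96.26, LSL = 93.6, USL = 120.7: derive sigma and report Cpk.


R_bar = (3.834 + 1.455 + 3.47 + 1.448 + 1.451 + 2.483 + 0.535 + 1.623 + 3.748) / 9 = 2.2274444
sigma = R_bar / d2 = 2.2274444 / 2.534 = 0.87902305
Cp = (USL - LSL)/(6*sigma) = (120.7 - 93.6)/(6*0.87902305) = 5.1383
Cpu = (120.7 - 96.26)/(3*0.87902305) = 9.2679
Cpl = (96.26 - 93.6)/(3*0.87902305) = 1.0087
Cpk = min(Cpu, Cpl) = 1.0087

1.0087


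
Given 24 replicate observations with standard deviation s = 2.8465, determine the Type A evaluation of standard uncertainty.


u_A = s / sqrt(n)
u_A = 2.8465 / sqrt(24)
u_A = 2.8465 / 4.8989795
u_A = 0.5810

0.5810


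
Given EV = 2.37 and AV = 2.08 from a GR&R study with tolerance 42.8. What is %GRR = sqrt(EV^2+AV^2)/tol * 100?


GRR = sqrt(EV^2 + AV^2) = sqrt(2.37^2 + 2.08^2) = 3.1532999
%GRR = GRR / tol * 100 = 3.1532999 / 42.8 * 100
%GRR = 7.3675

7.3675


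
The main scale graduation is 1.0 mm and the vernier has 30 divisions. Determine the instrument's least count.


LC = MSD / n_div
= 1.0 / 30
= 0.0333

0.0333


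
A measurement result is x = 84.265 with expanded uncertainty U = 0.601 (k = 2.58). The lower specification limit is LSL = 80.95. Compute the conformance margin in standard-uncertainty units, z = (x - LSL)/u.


u = U / k = 0.601 / 2.58 = 0.23294574
margin = |LSL - x| = |80.95 - 84.265| = 3.315
z = margin / u = 3.315 / 0.23294574
z = 14.2308

14.2308


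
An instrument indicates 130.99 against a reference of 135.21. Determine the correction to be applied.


Correction = standard - reading
= 135.21 - 130.99
= 4.2200

4.2200


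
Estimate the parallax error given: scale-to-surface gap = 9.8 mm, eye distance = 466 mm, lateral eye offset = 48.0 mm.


error = h * offset / d
= 9.8 * 48.0 / 466
= 1.0094

1.0094


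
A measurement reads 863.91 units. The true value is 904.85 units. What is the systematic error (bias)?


Systematic error = measured - true
= 863.91 - 904.85
= -40.9400

-40.9400


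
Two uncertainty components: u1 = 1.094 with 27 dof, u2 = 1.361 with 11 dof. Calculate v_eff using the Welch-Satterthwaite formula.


uc = sqrt(u1^2 + u2^2) = sqrt(1.094^2 + 1.361^2) = 1.7461836
v_eff = uc^4 / (u1^4/v1 + u2^4/v2)
= 1.7461836^4 / (1.094^4/27 + 1.361^4/11)
= 9.2973594 / 0.36497001
v_eff = 25.4743

25.4743


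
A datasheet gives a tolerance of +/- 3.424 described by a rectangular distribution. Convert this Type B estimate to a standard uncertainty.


u_B = half_width / sqrt(3)
u_B = 3.424 / 1.7320508
u_B = 1.9768

1.9768


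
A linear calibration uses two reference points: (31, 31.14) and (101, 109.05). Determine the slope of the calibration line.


slope = (y2 - y1) / (x2 - x1)
= (109.05 - 31.14) / (101 - 31)
= 77.9100 / 70
= 1.1130

1.1130


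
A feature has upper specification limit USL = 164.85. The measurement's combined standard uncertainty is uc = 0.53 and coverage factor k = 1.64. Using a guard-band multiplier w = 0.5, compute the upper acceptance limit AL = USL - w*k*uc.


U = k * uc = 1.64 * 0.53 = 0.8692
guard band g = w * U = 0.5 * 0.8692 = 0.4346
AL = USL - g = 164.85 - 0.4346
AL = 164.4154

164.4154


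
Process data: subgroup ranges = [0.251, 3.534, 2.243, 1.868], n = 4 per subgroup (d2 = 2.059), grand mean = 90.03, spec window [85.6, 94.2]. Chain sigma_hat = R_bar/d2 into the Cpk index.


R_bar = (0.251 + 3.534 + 2.243 + 1.868) / 4 = 1.974
sigma = R_bar / d2 = 1.974 / 2.059 = 0.95871782
Cp = (USL - LSL)/(6*sigma) = (94.2 - 85.6)/(6*0.95871782) = 1.4951
Cpu = (94.2 - 90.03)/(3*0.95871782) = 1.4499
Cpl = (90.03 - 85.6)/(3*0.95871782) = 1.5403
Cpk = min(Cpu, Cpl) = 1.4499

1.4499


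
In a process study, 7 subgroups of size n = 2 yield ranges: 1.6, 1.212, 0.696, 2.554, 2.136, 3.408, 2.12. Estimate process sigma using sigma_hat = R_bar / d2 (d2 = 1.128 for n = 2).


R_bar = (1.6 + 1.212 + 0.696 + 2.554 + 2.136 + 3.408 + 2.12) / 7
R_bar = 13.726 / 7 = 1.9608571
sigma_hat = R_bar / d2 = 1.9608571 / 1.128 = 1.7383

1.7383


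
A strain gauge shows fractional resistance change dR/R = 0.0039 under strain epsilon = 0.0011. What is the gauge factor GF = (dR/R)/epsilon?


GF = (dR/R) / epsilon
= 0.0039 / 0.0011
= 3.5455

3.5455


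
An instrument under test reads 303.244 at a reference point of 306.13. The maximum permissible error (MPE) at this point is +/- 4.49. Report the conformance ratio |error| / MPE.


e = indication - reference = 303.244 - 306.13 = -2.8860
|e| = 2.8860
ratio = |e| / MPE = 2.8860 / 4.49
ratio = 0.6428

0.6428


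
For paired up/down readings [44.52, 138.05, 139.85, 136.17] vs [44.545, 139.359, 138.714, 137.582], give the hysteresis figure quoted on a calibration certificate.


|44.52 - 44.545| = 0.0250
|138.05 - 139.359| = 1.3090
|139.85 - 138.714| = 1.1360
|136.17 - 137.582| = 1.4120
hysteresis = max(diffs) = 1.4120

1.4120


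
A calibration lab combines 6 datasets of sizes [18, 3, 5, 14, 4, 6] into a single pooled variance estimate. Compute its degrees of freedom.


nu = sum_i (n_i - 1)
nu = ((18 - 1) + (3 - 1) + (5 - 1) + (14 - 1) + (4 - 1) + (6 - 1))
nu = 17 + 2 + 4 + 13 + 3 + 5
nu = 44

44


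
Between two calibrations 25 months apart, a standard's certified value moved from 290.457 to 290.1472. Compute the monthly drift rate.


rate = (v2 - v1) / months
= (290.1472 - 290.457) / 25
= -0.3098 / 25
= -0.0124

-0.0124


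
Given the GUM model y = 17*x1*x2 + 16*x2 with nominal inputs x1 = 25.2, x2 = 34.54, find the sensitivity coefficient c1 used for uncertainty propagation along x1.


y = 17*x1*x2 + 16*x2
dy/dx1 = 17*x2
Evaluate at x2 = 34.54: c1 = 17 * 34.54
c1 = 587.1800

587.1800


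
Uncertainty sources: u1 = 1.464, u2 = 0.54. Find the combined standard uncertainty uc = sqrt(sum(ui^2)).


uc = sqrt(1.464^2 + 0.54^2)
uc = sqrt(2.434896)
uc = 1.5604

1.5604


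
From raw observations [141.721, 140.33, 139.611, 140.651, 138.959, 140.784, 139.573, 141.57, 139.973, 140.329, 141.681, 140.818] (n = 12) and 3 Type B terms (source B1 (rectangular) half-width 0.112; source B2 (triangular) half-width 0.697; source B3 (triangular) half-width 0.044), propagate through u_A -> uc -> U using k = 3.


mean = (141.721 + 140.33 + 139.611 + 140.651 + 138.959 + 140.784 + 139.573 + 141.57 + 139.973 + 140.329 + 141.681 + 140.818) / 12 = 140.5
s = sqrt(sum((x - mean)^2)/(n-1)) = 0.88396236
u_A = s / sqrt(n) = 0.88396236 / sqrt(12) = 0.25517795
u_B1 = 0.112 / sqrt(3) = 0.06466323
u_B2 = 0.697 / sqrt(6) = 0.28454906
u_B3 = 0.044 / sqrt(6) = 0.017962925
uc = sqrt(0.25517795^2 + 0.06466323^2 + 0.28454906^2 + 0.017962925^2) = 0.38805664
U = k * uc = 3 * 0.38805664
U = 1.1642

1.1642


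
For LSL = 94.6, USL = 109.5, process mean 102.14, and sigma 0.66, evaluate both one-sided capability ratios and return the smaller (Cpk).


Cpu = (USL - mean) / (3*sigma) = (109.5 - 102.14) / (3*0.66) = 3.7172
Cpl = (mean - LSL) / (3*sigma) = (102.14 - 94.6) / (3*0.66) = 3.8081
Cpk = min(Cpu, Cpl) = 3.7172

3.7172


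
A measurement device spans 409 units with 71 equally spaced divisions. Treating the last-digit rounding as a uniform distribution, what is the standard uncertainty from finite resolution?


resolution = range / divisions
resolution = 409 / 71 = 5.7605634
u_res = resolution / (2*sqrt(3))
u_res = 5.7605634 / 3.4641016
u_res = 1.6629

1.6629


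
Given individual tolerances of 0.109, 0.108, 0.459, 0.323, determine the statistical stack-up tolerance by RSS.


RSS = sqrt(0.109^2 + 0.108^2 + 0.459^2 + 0.323^2)
= sqrt(0.338555)
= 0.5819

0.5819


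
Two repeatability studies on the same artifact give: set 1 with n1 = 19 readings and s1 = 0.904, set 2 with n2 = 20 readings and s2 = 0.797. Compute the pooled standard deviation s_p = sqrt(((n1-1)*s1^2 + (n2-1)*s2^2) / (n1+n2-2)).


s_p = sqrt(((n1-1)*s1^2 + (n2-1)*s2^2) / (n1+n2-2))
numerator = (19-1)*0.904^2 + (20-1)*0.797^2 = 14.709888 + 12.068971 = 26.778859
denominator = 19 + 20 - 2 = 37
s_p^2 = 26.778859 / 37 = 0.72375295
s_p = sqrt(0.72375295) = 0.8507

0.8507


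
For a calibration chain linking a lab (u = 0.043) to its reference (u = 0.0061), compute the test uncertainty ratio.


TUR = u_lab / u_ref
= 0.043 / 0.0061
= 7.0492

7.0492


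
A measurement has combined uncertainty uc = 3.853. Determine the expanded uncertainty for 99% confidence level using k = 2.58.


U = k * uc
U = 2.58 * 3.853
U = 9.9407

9.9407


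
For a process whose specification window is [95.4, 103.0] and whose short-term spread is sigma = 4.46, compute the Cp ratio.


Cp = (USL - LSL) / (6 * sigma)
= (103.0 - 95.4) / (6 * 4.46)
= 7.6000 / 26.7600
= 0.2840

0.2840


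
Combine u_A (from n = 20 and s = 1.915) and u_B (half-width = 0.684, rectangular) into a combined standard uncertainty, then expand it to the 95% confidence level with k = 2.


u_A = s / sqrt(n) = 1.915 / sqrt(20) = 0.42820702
u_B = half_width / sqrt(3) = 0.684 / sqrt(3) = 0.39490758
uc = sqrt(u_A^2 + u_B^2) = sqrt(0.42820702^2 + 0.39490758^2) = 0.58250601
U = k * uc = 2 * 0.58250601
U = 1.1650

1.1650


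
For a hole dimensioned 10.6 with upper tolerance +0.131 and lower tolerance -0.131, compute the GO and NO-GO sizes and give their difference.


GO = nominal - lower_tol (smallest hole = maximum material condition)
GO = 10.6 - 0.131 = 10.469
NO-GO = nominal + upper_tol (largest hole = least material condition)
NO-GO = 10.6 + 0.131 = 10.731
spread = NO-GO - GO = 10.731 - 10.469 = 0.2620

0.2620
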